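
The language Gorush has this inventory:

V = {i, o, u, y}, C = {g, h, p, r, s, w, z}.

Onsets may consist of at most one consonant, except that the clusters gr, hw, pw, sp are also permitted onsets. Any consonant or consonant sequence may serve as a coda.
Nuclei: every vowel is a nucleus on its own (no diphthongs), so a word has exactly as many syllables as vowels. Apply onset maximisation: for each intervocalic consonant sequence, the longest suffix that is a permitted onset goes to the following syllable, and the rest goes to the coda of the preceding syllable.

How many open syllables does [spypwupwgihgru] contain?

2

Nuclei (vowels): y, u, i, u → 4 syllables.
σ1/σ2 boundary: /pw/ — entire cluster is a permitted onset → onset /pw/, coda ∅.
σ2/σ3 boundary: /pwg/; trying suffixes from longest down, /g/ is the first permitted one, so coda /pw/ | onset /g/.
σ3/σ4 boundary: /hgr/ — longest licit onset from the right is /gr/, leaving /h/ as coda.
Result: spy.pwupw.gih.gru.
Classifying each syllable: /spy/ (open), /pwupw/ (closed), /gih/ (closed), /gru/ (open).
Open syllables: 2.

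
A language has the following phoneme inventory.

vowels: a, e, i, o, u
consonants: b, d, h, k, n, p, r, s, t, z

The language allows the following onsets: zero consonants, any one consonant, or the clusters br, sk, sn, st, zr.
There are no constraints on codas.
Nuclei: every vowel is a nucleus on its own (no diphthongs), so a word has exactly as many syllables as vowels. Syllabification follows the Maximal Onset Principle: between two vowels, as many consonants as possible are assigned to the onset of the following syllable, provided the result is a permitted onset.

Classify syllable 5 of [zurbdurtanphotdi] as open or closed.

Nuclei (vowels): u, u, a, o, i → 5 syllables.
Between /u/ (V1) and /u/ (V2): /rbd/ splits as /rb/ + /d/ (/d/ is the longest suffix that is a licit onset).
Between /u/ (V2) and /a/ (V3): cluster /rt/ — the longest permitted-onset suffix is /t/; onset = /t/, preceding coda = /r/.
Between /a/ (V3) and /o/ (V4): /nph/ — longest licit onset from the right is /h/, leaving /np/ as coda.
Between /o/ (V4) and /i/ (V5): /td/ splits as /t/ + /d/ (/d/ is the longest suffix that is a licit onset).
Putting it together: zurb.dur.tanp.hot.di.
Syllable 5 is /di/; it ends in its nucleus with no coda, so it is open.

open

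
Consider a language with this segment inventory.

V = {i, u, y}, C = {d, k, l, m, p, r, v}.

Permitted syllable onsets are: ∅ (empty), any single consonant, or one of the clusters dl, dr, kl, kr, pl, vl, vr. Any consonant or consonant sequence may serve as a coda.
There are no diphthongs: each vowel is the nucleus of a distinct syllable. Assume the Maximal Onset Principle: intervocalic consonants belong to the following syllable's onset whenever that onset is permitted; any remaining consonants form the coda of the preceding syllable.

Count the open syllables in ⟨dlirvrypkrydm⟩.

The vowels are i, y, y — 3 nuclei, so 3 syllables.
/i…y/ gap (V1→V2): /rvr/ — longest licit onset from the right is /vr/, leaving /r/ as coda.
/y…y/ gap (V2→V3): cluster /pkr/ — the longest permitted-onset suffix is /kr/; onset = /kr/, preceding coda = /p/.
So the parse is dlir.vryp.krydm.
Classifying each syllable: /dlir/ (closed), /vryp/ (closed), /krydm/ (closed).
Open syllables: 0.

0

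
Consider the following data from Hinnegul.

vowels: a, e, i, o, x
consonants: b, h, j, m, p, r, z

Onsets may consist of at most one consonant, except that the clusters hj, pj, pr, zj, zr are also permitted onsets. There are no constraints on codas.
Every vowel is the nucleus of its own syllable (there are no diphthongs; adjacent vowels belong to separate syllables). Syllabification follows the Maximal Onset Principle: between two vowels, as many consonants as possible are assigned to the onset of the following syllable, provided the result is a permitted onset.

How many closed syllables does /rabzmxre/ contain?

Nuclei (vowels): a, x, e → 3 syllables.
V1 /a/ – V2 /x/: cluster /bzm/ — the longest permitted-onset suffix is /m/; onset = /m/, preceding coda = /bz/.
V2 /x/ – V3 /e/: just /r/ — single C goes to the following onset.
Syllabification: rabz.mx.re.
Classifying each syllable: /rabz/ (closed), /mx/ (open), /re/ (open).
Closed syllables: 1.

1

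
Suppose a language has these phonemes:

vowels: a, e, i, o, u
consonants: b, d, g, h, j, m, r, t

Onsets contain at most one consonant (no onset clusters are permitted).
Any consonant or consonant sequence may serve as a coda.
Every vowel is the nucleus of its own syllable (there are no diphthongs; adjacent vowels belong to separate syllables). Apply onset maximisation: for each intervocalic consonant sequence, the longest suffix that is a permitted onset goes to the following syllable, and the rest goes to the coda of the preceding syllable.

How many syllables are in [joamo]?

3

Nuclei (vowels): o, a, o → 3 syllables.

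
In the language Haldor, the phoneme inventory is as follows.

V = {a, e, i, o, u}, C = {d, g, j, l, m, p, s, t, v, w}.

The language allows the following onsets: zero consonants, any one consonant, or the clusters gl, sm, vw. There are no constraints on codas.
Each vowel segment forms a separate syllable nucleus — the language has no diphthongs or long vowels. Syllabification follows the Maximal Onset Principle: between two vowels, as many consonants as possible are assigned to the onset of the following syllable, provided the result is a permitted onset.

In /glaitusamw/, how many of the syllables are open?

3

The vowels are a, i, u, a — 4 nuclei, so 4 syllables.
V1 /a/ – V2 /i/: nothing intervenes; syllable break is V.V.
V2 /i/ – V3 /u/: just /t/ — single C goes to the following onset.
V3 /u/ – V4 /a/: /s/ is a single consonant, so it becomes the next onset.
So the parse is gla.i.tu.samw.
Classifying each syllable: /gla/ (open), /i/ (open), /tu/ (open), /samw/ (closed).
Open syllables: 3.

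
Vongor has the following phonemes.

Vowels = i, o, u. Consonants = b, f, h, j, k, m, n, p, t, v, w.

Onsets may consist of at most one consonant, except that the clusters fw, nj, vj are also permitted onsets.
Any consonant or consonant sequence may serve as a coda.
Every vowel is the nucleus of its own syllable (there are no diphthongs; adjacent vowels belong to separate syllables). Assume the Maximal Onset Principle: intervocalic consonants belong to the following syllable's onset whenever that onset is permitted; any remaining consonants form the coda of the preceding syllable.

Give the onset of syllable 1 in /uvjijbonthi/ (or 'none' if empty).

Nuclei (vowels): u, i, o, i → 4 syllables.
σ1/σ2 boundary: /vj/ is a licit onset in full, so it all attaches to the next syllable.
σ2/σ3 boundary: /jb/; trying suffixes from longest down, /b/ is the first permitted one, so coda /j/ | onset /b/.
σ3/σ4 boundary: /nth/ splits as /nt/ + /h/ (/h/ is the longest suffix that is a licit onset).
Putting it together: u.vjij.bont.hi.
Syllable 1 is /u/: onset ∅, nucleus /u/, coda ∅.

none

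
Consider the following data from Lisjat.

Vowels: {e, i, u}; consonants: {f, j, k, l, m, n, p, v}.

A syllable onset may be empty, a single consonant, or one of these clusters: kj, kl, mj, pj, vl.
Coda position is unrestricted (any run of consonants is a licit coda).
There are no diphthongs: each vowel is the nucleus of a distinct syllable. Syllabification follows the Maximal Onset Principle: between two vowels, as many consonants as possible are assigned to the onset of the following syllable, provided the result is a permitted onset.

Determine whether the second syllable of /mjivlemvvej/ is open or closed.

closed

Nuclei (vowels): i, e, e → 3 syllables.
Between /i/ (V1) and /e/ (V2): cluster /vl/ — /vl/ is itself a permitted onset, so the whole cluster goes right; preceding coda = ∅.
Between /e/ (V2) and /e/ (V3): /mvv/; trying suffixes from longest down, /v/ is the first permitted one, so coda /mv/ | onset /v/.
Putting it together: mji.vlemv.vej.
Syllable 2 is /vlemv/ with coda /mv/, so it is closed.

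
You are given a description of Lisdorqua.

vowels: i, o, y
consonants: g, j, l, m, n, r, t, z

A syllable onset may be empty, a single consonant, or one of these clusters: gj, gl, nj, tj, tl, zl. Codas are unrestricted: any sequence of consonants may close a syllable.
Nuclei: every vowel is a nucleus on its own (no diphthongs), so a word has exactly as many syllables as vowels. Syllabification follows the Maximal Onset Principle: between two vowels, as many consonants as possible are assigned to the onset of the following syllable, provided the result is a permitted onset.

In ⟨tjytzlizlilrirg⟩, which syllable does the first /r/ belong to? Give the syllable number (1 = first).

The vowels are y, i, i, i — 4 nuclei, so 4 syllables.
σ1/σ2 boundary: cluster /tzl/ — the longest permitted-onset suffix is /zl/; onset = /zl/, preceding coda = /t/.
σ2/σ3 boundary: /zl/ — entire cluster is a permitted onset → onset /zl/, coda ∅.
σ3/σ4 boundary: cluster /lr/ — the longest permitted-onset suffix is /r/; onset = /r/, preceding coda = /l/.
So the parse is tjyt.zli.zlil.rirg.
The first /r/ is in the onset of syllable 4 (/rirg/).

4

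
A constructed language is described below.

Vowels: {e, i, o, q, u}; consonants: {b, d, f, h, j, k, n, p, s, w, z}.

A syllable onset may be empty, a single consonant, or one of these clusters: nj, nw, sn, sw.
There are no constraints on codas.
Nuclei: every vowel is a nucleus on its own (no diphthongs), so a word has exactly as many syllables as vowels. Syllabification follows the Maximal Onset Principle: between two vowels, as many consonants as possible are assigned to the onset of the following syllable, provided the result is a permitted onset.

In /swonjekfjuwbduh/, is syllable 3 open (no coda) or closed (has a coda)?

Nuclei (vowels): o, e, u, u → 4 syllables.
V1 /o/ – V2 /e/: /nj/ — entire cluster is a permitted onset → onset /nj/, coda ∅.
V2 /e/ – V3 /u/: /kfj/ — longest licit onset from the right is /j/, leaving /kf/ as coda.
V3 /u/ – V4 /u/: /wbd/; trying suffixes from longest down, /d/ is the first permitted one, so coda /wb/ | onset /d/.
Syllabification: swo.njekf.juwb.duh.
Syllable 3 is /juwb/ with coda /wb/, so it is closed.

closed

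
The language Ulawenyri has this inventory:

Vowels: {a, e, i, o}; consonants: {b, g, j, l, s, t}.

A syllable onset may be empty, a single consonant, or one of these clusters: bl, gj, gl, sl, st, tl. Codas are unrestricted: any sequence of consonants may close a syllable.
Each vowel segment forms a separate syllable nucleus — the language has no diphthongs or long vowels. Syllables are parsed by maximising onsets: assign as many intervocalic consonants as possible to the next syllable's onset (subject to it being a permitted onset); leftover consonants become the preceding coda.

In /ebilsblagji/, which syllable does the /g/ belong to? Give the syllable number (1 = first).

4

The vowels are e, i, a, i — 4 nuclei, so 4 syllables.
V1 /e/ – V2 /i/: just /b/ — single C goes to the following onset.
V2 /i/ – V3 /a/: /lsbl/ splits as /ls/ + /bl/ (/bl/ is the longest suffix that is a licit onset).
V3 /a/ – V4 /i/: /gj/ — entire cluster is a permitted onset → onset /gj/, coda ∅.
Result: e.bils.bla.gji.
The /g/ is in the onset of syllable 4 (/gji/).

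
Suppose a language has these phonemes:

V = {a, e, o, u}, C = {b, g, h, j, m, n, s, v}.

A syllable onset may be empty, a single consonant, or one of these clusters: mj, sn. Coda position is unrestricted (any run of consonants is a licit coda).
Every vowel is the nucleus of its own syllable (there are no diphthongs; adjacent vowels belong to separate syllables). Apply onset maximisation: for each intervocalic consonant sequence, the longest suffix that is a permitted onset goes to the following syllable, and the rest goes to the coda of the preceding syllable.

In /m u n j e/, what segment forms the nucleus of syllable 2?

Vowels present: u, e; each is a nucleus, giving 2 syllables.
The second nucleus (vowel 2 from the left) is /e/.

e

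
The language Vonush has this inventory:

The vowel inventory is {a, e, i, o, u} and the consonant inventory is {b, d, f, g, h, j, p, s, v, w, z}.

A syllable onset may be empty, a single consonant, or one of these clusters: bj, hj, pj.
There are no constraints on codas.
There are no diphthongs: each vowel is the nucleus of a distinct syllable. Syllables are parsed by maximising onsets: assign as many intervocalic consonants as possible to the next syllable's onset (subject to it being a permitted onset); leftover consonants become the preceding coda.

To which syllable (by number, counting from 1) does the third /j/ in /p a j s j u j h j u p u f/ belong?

The vowels are a, u, u, u — 4 nuclei, so 4 syllables.
V1 /a/ – V2 /u/: cluster /jsj/ — the longest permitted-onset suffix is /j/; onset = /j/, preceding coda = /js/.
V2 /u/ – V3 /u/: /jhj/ splits as /j/ + /hj/ (/hj/ is the longest suffix that is a licit onset).
V3 /u/ – V4 /u/: /p/ is a single consonant, so it becomes the next onset.
Result: pajs.juj.hju.puf.
The third /j/ is in the coda of syllable 2 (/juj/).

2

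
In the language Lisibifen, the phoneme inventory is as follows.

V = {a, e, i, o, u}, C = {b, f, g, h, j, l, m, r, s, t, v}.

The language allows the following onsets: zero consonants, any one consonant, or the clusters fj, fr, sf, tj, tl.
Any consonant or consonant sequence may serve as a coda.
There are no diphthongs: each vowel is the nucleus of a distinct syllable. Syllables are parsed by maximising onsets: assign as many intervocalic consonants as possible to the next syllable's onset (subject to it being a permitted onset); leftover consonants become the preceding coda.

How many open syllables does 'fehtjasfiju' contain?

3

Vowels present: e, a, i, u; each is a nucleus, giving 4 syllables.
Between /e/ (V1) and /a/ (V2): /htj/ — longest licit onset from the right is /tj/, leaving /h/ as coda.
Between /a/ (V2) and /i/ (V3): cluster /sf/ — /sf/ is itself a permitted onset, so the whole cluster goes right; preceding coda = ∅.
Between /i/ (V3) and /u/ (V4): just /j/ — single C goes to the following onset.
So the parse is feh.tja.sfi.ju.
Classifying each syllable: /feh/ (closed), /tja/ (open), /sfi/ (open), /ju/ (open).
Open syllables: 3.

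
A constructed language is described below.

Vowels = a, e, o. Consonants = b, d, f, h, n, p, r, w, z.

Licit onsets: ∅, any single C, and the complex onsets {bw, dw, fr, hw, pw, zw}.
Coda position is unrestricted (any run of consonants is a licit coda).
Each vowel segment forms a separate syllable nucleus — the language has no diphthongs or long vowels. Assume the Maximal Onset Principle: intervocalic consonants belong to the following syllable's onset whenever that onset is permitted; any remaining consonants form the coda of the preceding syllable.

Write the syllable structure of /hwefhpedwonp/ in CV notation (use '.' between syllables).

CCVCC.CV.CCVCC

Nuclei (vowels): e, e, o → 3 syllables.
Between /e/ (V1) and /e/ (V2): /fhp/ — longest licit onset from the right is /p/, leaving /fh/ as coda.
Between /e/ (V2) and /o/ (V3): cluster /dw/ — /dw/ is itself a permitted onset, so the whole cluster goes right; preceding coda = ∅.
Result: hwefh.pe.dwonp.
Mapping each syllable to C/V: /hwefh/ → CCVCC, /pe/ → CV, /dwonp/ → CCVCC.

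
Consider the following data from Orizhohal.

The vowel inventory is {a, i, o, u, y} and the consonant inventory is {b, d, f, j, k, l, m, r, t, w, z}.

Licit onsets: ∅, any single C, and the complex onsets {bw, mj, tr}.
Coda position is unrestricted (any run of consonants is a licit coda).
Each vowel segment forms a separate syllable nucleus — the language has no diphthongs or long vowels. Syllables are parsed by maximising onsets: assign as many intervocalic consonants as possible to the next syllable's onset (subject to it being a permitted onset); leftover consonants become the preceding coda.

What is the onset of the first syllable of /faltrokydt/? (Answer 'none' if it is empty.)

f

Vowels present: a, o, y; each is a nucleus, giving 3 syllables.
σ1/σ2 boundary: /ltr/ splits as /l/ + /tr/ (/tr/ is the longest suffix that is a licit onset).
σ2/σ3 boundary: just /k/ — single C goes to the following onset.
So the parse is fal.tro.kydt.
Syllable 1 is /fal/: onset /f/, nucleus /a/, coda /l/.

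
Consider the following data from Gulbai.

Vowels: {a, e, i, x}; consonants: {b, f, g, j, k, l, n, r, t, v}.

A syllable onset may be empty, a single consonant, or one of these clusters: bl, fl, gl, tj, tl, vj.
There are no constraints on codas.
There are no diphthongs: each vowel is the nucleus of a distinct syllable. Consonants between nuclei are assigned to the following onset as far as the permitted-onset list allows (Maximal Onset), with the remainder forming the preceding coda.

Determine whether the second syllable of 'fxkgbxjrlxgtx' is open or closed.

Vowels present: x, x, x, x; each is a nucleus, giving 4 syllables.
Between /x/ (V1) and /x/ (V2): /kgb/; trying suffixes from longest down, /b/ is the first permitted one, so coda /kg/ | onset /b/.
Between /x/ (V2) and /x/ (V3): cluster /jrl/ — the longest permitted-onset suffix is /l/; onset = /l/, preceding coda = /jr/.
Between /x/ (V3) and /x/ (V4): /gt/ splits as /g/ + /t/ (/t/ is the longest suffix that is a licit onset).
So the parse is fxkg.bxjr.lxg.tx.
Syllable 2 is /bxjr/ with coda /jr/, so it is closed.

closed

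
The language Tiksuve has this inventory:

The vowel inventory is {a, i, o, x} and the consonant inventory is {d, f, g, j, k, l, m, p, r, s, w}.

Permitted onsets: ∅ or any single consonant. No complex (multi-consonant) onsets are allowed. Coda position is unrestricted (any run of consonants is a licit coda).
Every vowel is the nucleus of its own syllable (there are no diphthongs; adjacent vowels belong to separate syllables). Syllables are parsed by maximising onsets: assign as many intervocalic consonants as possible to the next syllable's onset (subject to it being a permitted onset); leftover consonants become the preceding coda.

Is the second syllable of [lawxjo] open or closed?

The vowels are a, x, o — 3 nuclei, so 3 syllables.
/a…x/ gap (V1→V2): /w/ → onset of the next syllable (single consonants are always licit onsets).
/x…o/ gap (V2→V3): /j/ → onset of the next syllable (single consonants are always licit onsets).
So the parse is la.wx.jo.
Syllable 2 is /wx/; it ends in its nucleus with no coda, so it is open.

open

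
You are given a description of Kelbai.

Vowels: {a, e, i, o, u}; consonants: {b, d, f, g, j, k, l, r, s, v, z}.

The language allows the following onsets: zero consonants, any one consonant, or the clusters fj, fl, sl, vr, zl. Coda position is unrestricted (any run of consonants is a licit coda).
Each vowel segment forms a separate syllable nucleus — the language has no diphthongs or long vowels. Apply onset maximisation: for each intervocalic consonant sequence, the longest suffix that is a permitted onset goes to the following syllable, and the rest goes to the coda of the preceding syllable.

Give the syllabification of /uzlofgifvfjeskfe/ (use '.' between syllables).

u.zlof.gifv.fjesk.fe

Vowels present: u, o, i, e, e; each is a nucleus, giving 5 syllables.
σ1/σ2 boundary: /zl/ — entire cluster is a permitted onset → onset /zl/, coda ∅.
σ2/σ3 boundary: /fg/ — longest licit onset from the right is /g/, leaving /f/ as coda.
σ3/σ4 boundary: cluster /fvfj/ — the longest permitted-onset suffix is /fj/; onset = /fj/, preceding coda = /fv/.
σ4/σ5 boundary: /skf/ splits as /sk/ + /f/ (/f/ is the longest suffix that is a licit onset).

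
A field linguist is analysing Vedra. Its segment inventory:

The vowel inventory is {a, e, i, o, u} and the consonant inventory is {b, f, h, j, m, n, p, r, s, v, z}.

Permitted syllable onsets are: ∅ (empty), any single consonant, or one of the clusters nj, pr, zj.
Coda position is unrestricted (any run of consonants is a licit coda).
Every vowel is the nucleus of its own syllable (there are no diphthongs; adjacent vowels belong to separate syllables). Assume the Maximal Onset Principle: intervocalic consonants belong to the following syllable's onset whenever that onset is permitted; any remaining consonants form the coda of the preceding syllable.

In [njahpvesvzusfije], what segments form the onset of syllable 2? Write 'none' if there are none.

The vowels are a, e, u, i, e — 5 nuclei, so 5 syllables.
/a…e/ gap (V1→V2): cluster /hpv/ — the longest permitted-onset suffix is /v/; onset = /v/, preceding coda = /hp/.
/e…u/ gap (V2→V3): /svz/; trying suffixes from longest down, /z/ is the first permitted one, so coda /sv/ | onset /z/.
/u…i/ gap (V3→V4): /sf/ splits as /s/ + /f/ (/f/ is the longest suffix that is a licit onset).
/i…e/ gap (V4→V5): just /j/ — single C goes to the following onset.
Result: njahp.vesv.zus.fi.je.
Syllable 2 is /vesv/: onset /v/, nucleus /e/, coda /sv/.

v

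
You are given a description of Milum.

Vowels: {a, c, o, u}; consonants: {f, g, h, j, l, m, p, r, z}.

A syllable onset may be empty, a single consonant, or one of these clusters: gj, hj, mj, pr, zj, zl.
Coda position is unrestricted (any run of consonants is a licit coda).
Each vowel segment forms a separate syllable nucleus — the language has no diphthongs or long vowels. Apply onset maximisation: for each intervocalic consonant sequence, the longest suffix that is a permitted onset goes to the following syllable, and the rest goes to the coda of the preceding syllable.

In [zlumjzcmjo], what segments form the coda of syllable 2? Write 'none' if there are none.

Vowels present: u, c, o; each is a nucleus, giving 3 syllables.
/u…c/ gap (V1→V2): cluster /mjz/ — the longest permitted-onset suffix is /z/; onset = /z/, preceding coda = /mj/.
/c…o/ gap (V2→V3): /mj/ is a licit onset in full, so it all attaches to the next syllable.
Result: zlumj.zc.mjo.
Syllable 2 is /zc/: onset /z/, nucleus /c/, coda ∅.

none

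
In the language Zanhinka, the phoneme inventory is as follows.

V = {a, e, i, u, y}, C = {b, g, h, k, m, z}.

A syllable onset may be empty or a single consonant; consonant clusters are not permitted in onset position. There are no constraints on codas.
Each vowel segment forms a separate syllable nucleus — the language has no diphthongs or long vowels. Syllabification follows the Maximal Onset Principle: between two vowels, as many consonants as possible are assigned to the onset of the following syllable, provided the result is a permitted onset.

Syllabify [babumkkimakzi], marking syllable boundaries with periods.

Vowels present: a, u, i, a, i; each is a nucleus, giving 5 syllables.
/a…u/ gap (V1→V2): /b/ is a single consonant, so it becomes the next onset.
/u…i/ gap (V2→V3): /mkk/ — longest licit onset from the right is /k/, leaving /mk/ as coda.
/i…a/ gap (V3→V4): /m/ → onset of the next syllable (single consonants are always licit onsets).
/a…i/ gap (V4→V5): /kz/ — longest licit onset from the right is /z/, leaving /k/ as coda.

ba.bumk.ki.mak.zi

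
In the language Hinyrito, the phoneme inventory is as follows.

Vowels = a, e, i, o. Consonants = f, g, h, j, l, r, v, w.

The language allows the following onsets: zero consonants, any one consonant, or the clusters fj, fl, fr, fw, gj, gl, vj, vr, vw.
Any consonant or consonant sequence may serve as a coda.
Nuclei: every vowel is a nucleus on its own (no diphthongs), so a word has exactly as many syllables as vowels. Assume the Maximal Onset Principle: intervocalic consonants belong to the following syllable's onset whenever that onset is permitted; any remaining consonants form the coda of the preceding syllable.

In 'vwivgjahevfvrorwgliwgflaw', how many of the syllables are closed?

5

The vowels are i, a, e, o, i, a — 6 nuclei, so 6 syllables.
Between /i/ (V1) and /a/ (V2): /vgj/ — longest licit onset from the right is /gj/, leaving /v/ as coda.
Between /a/ (V2) and /e/ (V3): /h/ is a single consonant, so it becomes the next onset.
Between /e/ (V3) and /o/ (V4): cluster /vfvr/ — the longest permitted-onset suffix is /vr/; onset = /vr/, preceding coda = /vf/.
Between /o/ (V4) and /i/ (V5): /rwgl/ — longest licit onset from the right is /gl/, leaving /rw/ as coda.
Between /i/ (V5) and /a/ (V6): cluster /wgfl/ — the longest permitted-onset suffix is /fl/; onset = /fl/, preceding coda = /wg/.
Putting it together: vwiv.gja.hevf.vrorw.gliwg.flaw.
Classifying each syllable: /vwiv/ (closed), /gja/ (open), /hevf/ (closed), /vrorw/ (closed), /gliwg/ (closed), /flaw/ (closed).
Closed syllables: 5.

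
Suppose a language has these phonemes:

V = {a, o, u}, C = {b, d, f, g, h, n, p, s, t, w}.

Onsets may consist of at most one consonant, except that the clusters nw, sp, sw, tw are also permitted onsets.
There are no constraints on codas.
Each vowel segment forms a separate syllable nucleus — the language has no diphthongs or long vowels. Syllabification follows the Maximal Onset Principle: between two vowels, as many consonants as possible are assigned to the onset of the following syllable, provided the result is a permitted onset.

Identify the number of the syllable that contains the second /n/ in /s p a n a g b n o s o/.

Vowels present: a, a, o, o; each is a nucleus, giving 4 syllables.
/a…a/ gap (V1→V2): /n/ is a single consonant, so it becomes the next onset.
/a…o/ gap (V2→V3): /gbn/ — longest licit onset from the right is /n/, leaving /gb/ as coda.
/o…o/ gap (V3→V4): just /s/ — single C goes to the following onset.
So the parse is spa.nagb.no.so.
The second /n/ is in the onset of syllable 3 (/no/).

3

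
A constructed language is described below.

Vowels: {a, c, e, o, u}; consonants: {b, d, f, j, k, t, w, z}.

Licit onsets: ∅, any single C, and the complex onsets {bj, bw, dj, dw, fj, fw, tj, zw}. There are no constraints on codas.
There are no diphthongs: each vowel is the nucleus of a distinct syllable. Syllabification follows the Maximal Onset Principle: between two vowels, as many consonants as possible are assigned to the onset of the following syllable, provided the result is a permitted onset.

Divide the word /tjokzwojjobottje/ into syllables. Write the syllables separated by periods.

tjok.zwoj.jo.bot.tje

Vowels present: o, o, o, o, e; each is a nucleus, giving 5 syllables.
σ1/σ2 boundary: /kzw/; trying suffixes from longest down, /zw/ is the first permitted one, so coda /k/ | onset /zw/.
σ2/σ3 boundary: /jj/ splits as /j/ + /j/ (/j/ is the longest suffix that is a licit onset).
σ3/σ4 boundary: /b/ → onset of the next syllable (single consonants are always licit onsets).
σ4/σ5 boundary: /ttj/ — longest licit onset from the right is /tj/, leaving /t/ as coda.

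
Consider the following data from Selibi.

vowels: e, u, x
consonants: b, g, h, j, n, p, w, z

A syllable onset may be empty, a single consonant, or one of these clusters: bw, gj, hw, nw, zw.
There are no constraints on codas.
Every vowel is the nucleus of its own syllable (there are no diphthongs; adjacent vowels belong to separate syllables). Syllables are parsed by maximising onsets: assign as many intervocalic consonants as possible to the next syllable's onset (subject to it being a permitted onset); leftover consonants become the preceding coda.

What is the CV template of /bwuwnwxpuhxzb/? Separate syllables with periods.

The vowels are u, x, u, x — 4 nuclei, so 4 syllables.
/u…x/ gap (V1→V2): /wnw/ — longest licit onset from the right is /nw/, leaving /w/ as coda.
/x…u/ gap (V2→V3): /p/ is a single consonant, so it becomes the next onset.
/u…x/ gap (V3→V4): /h/ is a single consonant, so it becomes the next onset.
Putting it together: bwuw.nwx.pu.hxzb.
Mapping each syllable to C/V: /bwuw/ → CCVC, /nwx/ → CCV, /pu/ → CV, /hxzb/ → CVCC.

CCVC.CCV.CV.CVCC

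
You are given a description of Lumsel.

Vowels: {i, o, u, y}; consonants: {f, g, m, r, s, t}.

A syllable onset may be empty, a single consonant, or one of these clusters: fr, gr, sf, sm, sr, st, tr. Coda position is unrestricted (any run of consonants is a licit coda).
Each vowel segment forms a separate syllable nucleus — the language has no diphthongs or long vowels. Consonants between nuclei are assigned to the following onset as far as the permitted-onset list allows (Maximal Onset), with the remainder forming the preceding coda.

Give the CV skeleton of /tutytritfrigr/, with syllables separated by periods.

CV.CV.CCVC.CCVCC

Vowels present: u, y, i, i; each is a nucleus, giving 4 syllables.
σ1/σ2 boundary: just /t/ — single C goes to the following onset.
σ2/σ3 boundary: /tr/ is a licit onset in full, so it all attaches to the next syllable.
σ3/σ4 boundary: cluster /tfr/ — the longest permitted-onset suffix is /fr/; onset = /fr/, preceding coda = /t/.
So the parse is tu.ty.trit.frigr.
Mapping each syllable to C/V: /tu/ → CV, /ty/ → CV, /trit/ → CCVC, /frigr/ → CCVCC.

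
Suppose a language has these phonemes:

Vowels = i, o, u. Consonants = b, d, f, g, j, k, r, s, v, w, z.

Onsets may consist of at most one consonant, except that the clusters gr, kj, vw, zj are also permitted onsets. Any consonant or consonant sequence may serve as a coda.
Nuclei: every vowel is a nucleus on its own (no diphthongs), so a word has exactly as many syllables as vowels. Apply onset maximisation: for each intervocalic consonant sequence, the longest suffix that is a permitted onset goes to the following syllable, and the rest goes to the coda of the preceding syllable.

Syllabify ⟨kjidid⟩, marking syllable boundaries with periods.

kji.did

Vowels present: i, i; each is a nucleus, giving 2 syllables.
σ1/σ2 boundary: just /d/ — single C goes to the following onset.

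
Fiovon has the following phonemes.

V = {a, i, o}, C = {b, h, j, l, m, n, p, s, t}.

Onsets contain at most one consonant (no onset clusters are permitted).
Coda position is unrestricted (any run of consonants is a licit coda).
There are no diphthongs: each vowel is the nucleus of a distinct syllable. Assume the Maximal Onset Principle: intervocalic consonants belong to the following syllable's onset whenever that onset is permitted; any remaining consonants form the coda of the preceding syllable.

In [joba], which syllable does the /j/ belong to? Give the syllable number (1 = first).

The vowels are o, a — 2 nuclei, so 2 syllables.
/o…a/ gap (V1→V2): just /b/ — single C goes to the following onset.
Putting it together: jo.ba.
The /j/ is in the onset of syllable 1 (/jo/).

1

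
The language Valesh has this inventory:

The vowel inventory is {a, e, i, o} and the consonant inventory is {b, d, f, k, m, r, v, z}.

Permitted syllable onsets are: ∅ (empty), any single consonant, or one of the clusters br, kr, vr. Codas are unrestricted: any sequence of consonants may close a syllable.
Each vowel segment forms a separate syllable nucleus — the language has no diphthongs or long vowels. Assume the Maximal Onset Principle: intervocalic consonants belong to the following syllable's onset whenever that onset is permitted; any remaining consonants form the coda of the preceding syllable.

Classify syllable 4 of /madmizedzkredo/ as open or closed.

open

Nuclei (vowels): a, i, e, e, o → 5 syllables.
V1 /a/ – V2 /i/: /dm/; trying suffixes from longest down, /m/ is the first permitted one, so coda /d/ | onset /m/.
V2 /i/ – V3 /e/: /z/ → onset of the next syllable (single consonants are always licit onsets).
V3 /e/ – V4 /e/: /dzkr/ — longest licit onset from the right is /kr/, leaving /dz/ as coda.
V4 /e/ – V5 /o/: /d/ is a single consonant, so it becomes the next onset.
Putting it together: mad.mi.zedz.kre.do.
Syllable 4 is /kre/; it ends in its nucleus with no coda, so it is open.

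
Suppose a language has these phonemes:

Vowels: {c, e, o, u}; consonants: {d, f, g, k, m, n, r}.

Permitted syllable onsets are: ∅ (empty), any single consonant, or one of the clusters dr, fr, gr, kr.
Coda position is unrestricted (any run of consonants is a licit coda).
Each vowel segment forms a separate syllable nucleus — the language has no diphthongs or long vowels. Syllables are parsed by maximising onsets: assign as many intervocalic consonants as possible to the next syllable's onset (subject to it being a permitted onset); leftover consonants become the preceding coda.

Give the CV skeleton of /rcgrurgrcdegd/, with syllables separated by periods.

CV.CCVC.CCV.CVCC

Vowels present: c, u, c, e; each is a nucleus, giving 4 syllables.
σ1/σ2 boundary: cluster /gr/ — /gr/ is itself a permitted onset, so the whole cluster goes right; preceding coda = ∅.
σ2/σ3 boundary: /rgr/ splits as /r/ + /gr/ (/gr/ is the longest suffix that is a licit onset).
σ3/σ4 boundary: /d/ → onset of the next syllable (single consonants are always licit onsets).
Syllabification: rc.grur.grc.degd.
Mapping each syllable to C/V: /rc/ → CV, /grur/ → CCVC, /grc/ → CCV, /degd/ → CVCC.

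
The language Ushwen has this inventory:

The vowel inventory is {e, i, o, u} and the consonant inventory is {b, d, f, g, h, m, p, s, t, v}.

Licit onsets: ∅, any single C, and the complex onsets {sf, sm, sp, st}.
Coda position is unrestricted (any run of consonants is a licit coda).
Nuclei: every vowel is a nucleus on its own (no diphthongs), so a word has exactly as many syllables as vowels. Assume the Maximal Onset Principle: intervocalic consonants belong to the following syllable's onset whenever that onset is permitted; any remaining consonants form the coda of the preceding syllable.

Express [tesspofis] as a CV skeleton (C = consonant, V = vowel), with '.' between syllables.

CVC.CCV.CVC

Vowels present: e, o, i; each is a nucleus, giving 3 syllables.
Between /e/ (V1) and /o/ (V2): /ssp/; trying suffixes from longest down, /sp/ is the first permitted one, so coda /s/ | onset /sp/.
Between /o/ (V2) and /i/ (V3): /f/ → onset of the next syllable (single consonants are always licit onsets).
So the parse is tes.spo.fis.
Mapping each syllable to C/V: /tes/ → CVC, /spo/ → CCV, /fis/ → CVC.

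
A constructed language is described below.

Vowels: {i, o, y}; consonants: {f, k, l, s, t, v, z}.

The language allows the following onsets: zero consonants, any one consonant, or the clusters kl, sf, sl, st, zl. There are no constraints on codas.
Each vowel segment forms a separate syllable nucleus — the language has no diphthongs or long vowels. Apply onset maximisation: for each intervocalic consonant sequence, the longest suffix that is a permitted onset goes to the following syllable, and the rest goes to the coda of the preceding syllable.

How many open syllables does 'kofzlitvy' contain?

Vowels present: o, i, y; each is a nucleus, giving 3 syllables.
V1 /o/ – V2 /i/: cluster /fzl/ — the longest permitted-onset suffix is /zl/; onset = /zl/, preceding coda = /f/.
V2 /i/ – V3 /y/: /tv/ splits as /t/ + /v/ (/v/ is the longest suffix that is a licit onset).
Syllabification: kof.zlit.vy.
Classifying each syllable: /kof/ (closed), /zlit/ (closed), /vy/ (open).
Open syllables: 1.

1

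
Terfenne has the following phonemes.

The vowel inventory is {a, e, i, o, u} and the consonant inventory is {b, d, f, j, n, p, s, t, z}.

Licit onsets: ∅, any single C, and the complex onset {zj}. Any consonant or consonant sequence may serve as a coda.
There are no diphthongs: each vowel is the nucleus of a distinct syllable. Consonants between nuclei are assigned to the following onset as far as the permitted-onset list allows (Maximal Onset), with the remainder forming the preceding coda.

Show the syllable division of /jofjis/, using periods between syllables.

jof.jis

The vowels are o, i — 2 nuclei, so 2 syllables.
σ1/σ2 boundary: cluster /fj/ — the longest permitted-onset suffix is /j/; onset = /j/, preceding coda = /f/.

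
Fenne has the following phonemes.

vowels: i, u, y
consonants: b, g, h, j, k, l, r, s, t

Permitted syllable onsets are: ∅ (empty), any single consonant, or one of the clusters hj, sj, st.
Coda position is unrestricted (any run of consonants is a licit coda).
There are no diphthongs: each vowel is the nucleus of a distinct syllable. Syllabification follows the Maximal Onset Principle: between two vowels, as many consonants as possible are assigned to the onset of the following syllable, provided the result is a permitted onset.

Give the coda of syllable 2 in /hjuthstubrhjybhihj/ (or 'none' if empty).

Nuclei (vowels): u, u, y, i → 4 syllables.
σ1/σ2 boundary: /thst/; trying suffixes from longest down, /st/ is the first permitted one, so coda /th/ | onset /st/.
σ2/σ3 boundary: /brhj/ splits as /br/ + /hj/ (/hj/ is the longest suffix that is a licit onset).
σ3/σ4 boundary: /bh/ splits as /b/ + /h/ (/h/ is the longest suffix that is a licit onset).
Syllabification: hjuth.stubr.hjyb.hihj.
Syllable 2 is /stubr/: onset /st/, nucleus /u/, coda /br/.

br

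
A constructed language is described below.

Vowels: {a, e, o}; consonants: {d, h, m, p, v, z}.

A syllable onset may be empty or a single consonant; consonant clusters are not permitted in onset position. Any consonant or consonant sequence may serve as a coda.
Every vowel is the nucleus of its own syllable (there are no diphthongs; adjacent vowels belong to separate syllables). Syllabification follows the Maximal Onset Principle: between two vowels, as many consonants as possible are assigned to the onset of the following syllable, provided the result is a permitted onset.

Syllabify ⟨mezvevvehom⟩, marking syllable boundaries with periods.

mez.vev.ve.hom

Nuclei (vowels): e, e, e, o → 4 syllables.
σ1/σ2 boundary: cluster /zv/ — the longest permitted-onset suffix is /v/; onset = /v/, preceding coda = /z/.
σ2/σ3 boundary: /vv/ — longest licit onset from the right is /v/, leaving /v/ as coda.
σ3/σ4 boundary: /h/ is a single consonant, so it becomes the next onset.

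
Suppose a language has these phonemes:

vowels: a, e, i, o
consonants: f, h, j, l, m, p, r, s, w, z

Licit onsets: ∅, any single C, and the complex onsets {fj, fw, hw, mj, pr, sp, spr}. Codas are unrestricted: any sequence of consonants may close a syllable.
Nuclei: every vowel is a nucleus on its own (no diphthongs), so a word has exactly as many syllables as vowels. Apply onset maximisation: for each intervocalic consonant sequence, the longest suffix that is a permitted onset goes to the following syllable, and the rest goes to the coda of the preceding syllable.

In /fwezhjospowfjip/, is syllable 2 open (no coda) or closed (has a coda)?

Vowels present: e, o, o, i; each is a nucleus, giving 4 syllables.
σ1/σ2 boundary: /zhj/ splits as /zh/ + /j/ (/j/ is the longest suffix that is a licit onset).
σ2/σ3 boundary: cluster /sp/ — /sp/ is itself a permitted onset, so the whole cluster goes right; preceding coda = ∅.
σ3/σ4 boundary: cluster /wfj/ — the longest permitted-onset suffix is /fj/; onset = /fj/, preceding coda = /w/.
Syllabification: fwezh.jo.spow.fjip.
Syllable 2 is /jo/; it ends in its nucleus with no coda, so it is open.

open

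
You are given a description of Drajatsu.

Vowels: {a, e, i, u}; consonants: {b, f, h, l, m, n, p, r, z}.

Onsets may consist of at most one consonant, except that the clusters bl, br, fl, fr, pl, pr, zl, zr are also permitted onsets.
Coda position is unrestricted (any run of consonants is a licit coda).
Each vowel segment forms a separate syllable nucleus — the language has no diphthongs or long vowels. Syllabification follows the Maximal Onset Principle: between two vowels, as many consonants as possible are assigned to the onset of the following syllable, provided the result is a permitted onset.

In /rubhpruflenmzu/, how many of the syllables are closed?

2

Nuclei (vowels): u, u, e, u → 4 syllables.
/u…u/ gap (V1→V2): /bhpr/ — longest licit onset from the right is /pr/, leaving /bh/ as coda.
/u…e/ gap (V2→V3): cluster /fl/ — /fl/ is itself a permitted onset, so the whole cluster goes right; preceding coda = ∅.
/e…u/ gap (V3→V4): cluster /nmz/ — the longest permitted-onset suffix is /z/; onset = /z/, preceding coda = /nm/.
Putting it together: rubh.pru.flenm.zu.
Classifying each syllable: /rubh/ (closed), /pru/ (open), /flenm/ (closed), /zu/ (open).
Closed syllables: 2.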